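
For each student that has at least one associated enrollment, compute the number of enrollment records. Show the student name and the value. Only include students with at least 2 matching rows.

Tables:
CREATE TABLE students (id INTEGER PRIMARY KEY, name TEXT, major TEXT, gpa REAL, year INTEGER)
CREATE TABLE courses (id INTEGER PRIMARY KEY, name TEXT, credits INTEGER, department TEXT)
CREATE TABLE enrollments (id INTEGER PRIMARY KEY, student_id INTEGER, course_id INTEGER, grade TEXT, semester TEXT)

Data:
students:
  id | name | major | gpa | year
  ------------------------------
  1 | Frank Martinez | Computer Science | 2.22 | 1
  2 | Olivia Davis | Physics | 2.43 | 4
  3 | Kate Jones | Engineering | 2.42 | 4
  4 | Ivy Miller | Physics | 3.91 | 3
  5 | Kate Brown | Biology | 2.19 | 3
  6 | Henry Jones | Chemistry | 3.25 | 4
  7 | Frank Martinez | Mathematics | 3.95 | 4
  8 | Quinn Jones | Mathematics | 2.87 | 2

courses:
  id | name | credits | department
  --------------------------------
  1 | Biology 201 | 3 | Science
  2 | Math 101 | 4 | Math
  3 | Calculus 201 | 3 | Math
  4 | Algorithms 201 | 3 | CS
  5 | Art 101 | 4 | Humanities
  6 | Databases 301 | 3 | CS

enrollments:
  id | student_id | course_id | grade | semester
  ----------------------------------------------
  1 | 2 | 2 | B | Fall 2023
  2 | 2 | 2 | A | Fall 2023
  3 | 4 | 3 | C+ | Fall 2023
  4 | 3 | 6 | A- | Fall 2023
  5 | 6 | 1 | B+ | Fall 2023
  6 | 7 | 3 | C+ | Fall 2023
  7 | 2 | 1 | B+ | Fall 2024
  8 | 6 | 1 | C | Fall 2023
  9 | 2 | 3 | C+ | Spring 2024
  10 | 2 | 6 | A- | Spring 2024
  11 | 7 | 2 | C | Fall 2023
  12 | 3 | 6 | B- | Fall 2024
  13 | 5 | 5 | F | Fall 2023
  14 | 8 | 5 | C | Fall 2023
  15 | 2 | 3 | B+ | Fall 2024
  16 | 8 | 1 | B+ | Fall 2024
SELECT p.name, COUNT(*) AS n FROM enrollments c JOIN students p ON c.student_id = p.id GROUP BY p.id, p.name HAVING COUNT(*) >= 2

Execution result:
name | n
Olivia Davis | 6
Kate Jones | 2
Henry Jones | 2
Frank Martinez | 2
Quinn Jones | 2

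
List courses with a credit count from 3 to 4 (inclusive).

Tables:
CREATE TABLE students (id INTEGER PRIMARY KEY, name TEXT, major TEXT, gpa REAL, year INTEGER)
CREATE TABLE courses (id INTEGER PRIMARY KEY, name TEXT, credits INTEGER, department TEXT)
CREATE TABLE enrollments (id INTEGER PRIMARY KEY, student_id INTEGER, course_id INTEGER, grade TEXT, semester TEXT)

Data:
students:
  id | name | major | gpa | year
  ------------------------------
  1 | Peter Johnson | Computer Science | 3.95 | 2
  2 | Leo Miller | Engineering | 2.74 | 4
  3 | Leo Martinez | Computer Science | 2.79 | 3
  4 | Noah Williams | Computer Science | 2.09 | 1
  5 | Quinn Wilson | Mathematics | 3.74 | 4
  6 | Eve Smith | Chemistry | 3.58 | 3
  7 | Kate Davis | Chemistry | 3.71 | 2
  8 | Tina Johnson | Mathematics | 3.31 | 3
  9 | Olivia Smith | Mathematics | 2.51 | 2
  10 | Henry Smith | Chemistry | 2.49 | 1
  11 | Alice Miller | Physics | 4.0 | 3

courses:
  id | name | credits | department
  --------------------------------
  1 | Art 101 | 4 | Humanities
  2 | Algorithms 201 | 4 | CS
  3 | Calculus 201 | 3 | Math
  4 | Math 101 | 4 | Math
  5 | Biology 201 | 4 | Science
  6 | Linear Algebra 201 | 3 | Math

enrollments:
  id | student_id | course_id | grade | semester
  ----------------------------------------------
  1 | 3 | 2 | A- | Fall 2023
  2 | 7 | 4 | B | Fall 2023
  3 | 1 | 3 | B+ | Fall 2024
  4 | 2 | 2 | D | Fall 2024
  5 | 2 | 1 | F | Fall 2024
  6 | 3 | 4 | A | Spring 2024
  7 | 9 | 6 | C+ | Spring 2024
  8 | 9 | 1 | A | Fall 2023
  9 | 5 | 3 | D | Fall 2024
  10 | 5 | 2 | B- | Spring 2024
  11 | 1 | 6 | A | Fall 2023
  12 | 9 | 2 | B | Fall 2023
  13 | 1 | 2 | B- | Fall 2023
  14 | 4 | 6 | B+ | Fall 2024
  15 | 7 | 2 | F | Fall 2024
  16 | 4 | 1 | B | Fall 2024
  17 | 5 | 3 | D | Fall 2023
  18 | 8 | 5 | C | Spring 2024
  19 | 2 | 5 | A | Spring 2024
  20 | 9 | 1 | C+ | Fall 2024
SELECT name, credits FROM courses WHERE credits BETWEEN 3 AND 4

Execution result:
name | credits
Art 101 | 4
Algorithms 201 | 4
Calculus 201 | 3
Math 101 | 4
Biology 201 | 4
Linear Algebra 201 | 3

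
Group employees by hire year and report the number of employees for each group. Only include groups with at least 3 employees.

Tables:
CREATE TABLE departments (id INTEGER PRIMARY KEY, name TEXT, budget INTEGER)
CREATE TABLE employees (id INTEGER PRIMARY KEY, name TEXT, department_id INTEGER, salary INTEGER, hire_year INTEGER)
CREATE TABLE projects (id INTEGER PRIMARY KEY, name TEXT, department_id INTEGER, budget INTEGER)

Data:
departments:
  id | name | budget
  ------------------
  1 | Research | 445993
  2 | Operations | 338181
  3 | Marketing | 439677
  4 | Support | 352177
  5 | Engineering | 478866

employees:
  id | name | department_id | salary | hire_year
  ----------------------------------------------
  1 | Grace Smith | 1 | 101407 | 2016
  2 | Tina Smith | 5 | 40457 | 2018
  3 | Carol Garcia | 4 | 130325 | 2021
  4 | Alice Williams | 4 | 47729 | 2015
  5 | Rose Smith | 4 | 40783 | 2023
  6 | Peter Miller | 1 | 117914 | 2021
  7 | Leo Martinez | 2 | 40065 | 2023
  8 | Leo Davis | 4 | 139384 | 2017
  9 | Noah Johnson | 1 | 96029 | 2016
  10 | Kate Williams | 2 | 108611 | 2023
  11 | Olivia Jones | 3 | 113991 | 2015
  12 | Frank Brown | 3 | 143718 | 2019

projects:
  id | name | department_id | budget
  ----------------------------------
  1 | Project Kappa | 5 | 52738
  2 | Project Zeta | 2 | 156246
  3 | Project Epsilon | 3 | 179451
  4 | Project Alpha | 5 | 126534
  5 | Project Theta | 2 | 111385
SELECT hire_year, COUNT(*) AS n FROM employees GROUP BY hire_year HAVING COUNT(*) >= 3

Execution result:
hire_year | n
2023 | 3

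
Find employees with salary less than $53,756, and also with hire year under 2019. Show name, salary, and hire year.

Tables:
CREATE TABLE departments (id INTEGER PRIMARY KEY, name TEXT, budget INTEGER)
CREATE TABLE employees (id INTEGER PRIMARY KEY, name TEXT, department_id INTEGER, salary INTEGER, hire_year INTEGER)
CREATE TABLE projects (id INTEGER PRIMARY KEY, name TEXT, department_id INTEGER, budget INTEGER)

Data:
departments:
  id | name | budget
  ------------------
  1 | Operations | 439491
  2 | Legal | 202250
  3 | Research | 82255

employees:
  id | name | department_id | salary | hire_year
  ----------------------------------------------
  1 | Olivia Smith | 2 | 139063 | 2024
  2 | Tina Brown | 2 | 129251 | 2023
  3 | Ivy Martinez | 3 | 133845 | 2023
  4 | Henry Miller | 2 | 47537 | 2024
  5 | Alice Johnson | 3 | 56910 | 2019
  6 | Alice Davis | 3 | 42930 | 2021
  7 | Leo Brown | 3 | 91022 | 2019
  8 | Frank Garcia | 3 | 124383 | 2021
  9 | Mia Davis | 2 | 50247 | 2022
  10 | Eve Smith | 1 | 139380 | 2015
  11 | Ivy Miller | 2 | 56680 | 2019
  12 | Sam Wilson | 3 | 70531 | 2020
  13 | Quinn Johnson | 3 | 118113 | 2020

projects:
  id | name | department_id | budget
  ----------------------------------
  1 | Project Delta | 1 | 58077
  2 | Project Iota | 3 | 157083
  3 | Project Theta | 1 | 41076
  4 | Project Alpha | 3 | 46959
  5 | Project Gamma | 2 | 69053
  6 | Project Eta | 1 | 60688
SELECT name, salary, hire_year FROM employees WHERE salary < 53756 AND hire_year < 2019

Execution result:
(no rows)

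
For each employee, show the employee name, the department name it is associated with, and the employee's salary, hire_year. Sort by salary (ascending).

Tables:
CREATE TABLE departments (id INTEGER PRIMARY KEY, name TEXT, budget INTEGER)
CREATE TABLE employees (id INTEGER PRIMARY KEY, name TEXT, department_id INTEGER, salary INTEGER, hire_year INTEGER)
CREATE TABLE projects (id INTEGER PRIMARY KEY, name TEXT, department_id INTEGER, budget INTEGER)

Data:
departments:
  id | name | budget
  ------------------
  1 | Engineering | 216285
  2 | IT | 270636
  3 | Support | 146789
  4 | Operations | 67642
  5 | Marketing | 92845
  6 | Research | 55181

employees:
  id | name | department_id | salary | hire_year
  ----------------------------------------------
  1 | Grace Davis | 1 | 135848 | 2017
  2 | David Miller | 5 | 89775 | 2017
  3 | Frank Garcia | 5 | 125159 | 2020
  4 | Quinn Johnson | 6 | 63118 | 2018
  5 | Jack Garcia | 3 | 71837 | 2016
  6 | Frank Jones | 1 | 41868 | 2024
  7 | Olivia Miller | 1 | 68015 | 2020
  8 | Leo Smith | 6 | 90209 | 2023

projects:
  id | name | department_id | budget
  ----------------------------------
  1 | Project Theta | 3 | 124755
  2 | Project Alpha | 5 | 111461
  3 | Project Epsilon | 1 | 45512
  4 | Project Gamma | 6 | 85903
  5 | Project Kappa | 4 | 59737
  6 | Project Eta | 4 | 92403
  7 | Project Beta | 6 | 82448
SELECT c.name, p.name AS department, c.salary, c.hire_year FROM employees c JOIN departments p ON c.department_id = p.id ORDER BY c.salary ASC

Execution result:
name | department | salary | hire_year
Frank Jones | Engineering | 41868 | 2024
Quinn Johnson | Research | 63118 | 2018
Olivia Miller | Engineering | 68015 | 2020
Jack Garcia | Support | 71837 | 2016
David Miller | Marketing | 89775 | 2017
Leo Smith | Research | 90209 | 2023
Frank Garcia | Marketing | 125159 | 2020
Grace Davis | Engineering | 135848 | 2017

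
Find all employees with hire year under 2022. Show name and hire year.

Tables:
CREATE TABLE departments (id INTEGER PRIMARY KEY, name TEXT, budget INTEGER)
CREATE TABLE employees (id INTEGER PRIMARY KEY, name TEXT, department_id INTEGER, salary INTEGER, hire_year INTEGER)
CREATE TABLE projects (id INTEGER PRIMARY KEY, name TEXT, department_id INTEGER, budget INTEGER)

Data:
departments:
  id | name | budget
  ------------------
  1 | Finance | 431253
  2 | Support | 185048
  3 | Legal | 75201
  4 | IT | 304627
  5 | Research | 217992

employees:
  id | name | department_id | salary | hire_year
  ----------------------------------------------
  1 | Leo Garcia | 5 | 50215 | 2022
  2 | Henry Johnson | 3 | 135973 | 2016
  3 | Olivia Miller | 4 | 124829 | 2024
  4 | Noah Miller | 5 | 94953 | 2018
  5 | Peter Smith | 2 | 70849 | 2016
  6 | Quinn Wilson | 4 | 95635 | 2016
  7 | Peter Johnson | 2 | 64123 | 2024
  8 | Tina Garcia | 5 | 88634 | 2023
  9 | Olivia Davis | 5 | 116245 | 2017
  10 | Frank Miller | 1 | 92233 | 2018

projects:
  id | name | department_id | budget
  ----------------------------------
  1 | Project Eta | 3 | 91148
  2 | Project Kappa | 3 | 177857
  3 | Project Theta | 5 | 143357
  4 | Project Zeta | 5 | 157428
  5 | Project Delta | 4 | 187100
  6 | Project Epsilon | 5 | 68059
SELECT name, hire_year FROM employees WHERE hire_year < 2022

Execution result:
name | hire_year
Henry Johnson | 2016
Noah Miller | 2018
Peter Smith | 2016
Quinn Wilson | 2016
Olivia Davis | 2017
Frank Miller | 2018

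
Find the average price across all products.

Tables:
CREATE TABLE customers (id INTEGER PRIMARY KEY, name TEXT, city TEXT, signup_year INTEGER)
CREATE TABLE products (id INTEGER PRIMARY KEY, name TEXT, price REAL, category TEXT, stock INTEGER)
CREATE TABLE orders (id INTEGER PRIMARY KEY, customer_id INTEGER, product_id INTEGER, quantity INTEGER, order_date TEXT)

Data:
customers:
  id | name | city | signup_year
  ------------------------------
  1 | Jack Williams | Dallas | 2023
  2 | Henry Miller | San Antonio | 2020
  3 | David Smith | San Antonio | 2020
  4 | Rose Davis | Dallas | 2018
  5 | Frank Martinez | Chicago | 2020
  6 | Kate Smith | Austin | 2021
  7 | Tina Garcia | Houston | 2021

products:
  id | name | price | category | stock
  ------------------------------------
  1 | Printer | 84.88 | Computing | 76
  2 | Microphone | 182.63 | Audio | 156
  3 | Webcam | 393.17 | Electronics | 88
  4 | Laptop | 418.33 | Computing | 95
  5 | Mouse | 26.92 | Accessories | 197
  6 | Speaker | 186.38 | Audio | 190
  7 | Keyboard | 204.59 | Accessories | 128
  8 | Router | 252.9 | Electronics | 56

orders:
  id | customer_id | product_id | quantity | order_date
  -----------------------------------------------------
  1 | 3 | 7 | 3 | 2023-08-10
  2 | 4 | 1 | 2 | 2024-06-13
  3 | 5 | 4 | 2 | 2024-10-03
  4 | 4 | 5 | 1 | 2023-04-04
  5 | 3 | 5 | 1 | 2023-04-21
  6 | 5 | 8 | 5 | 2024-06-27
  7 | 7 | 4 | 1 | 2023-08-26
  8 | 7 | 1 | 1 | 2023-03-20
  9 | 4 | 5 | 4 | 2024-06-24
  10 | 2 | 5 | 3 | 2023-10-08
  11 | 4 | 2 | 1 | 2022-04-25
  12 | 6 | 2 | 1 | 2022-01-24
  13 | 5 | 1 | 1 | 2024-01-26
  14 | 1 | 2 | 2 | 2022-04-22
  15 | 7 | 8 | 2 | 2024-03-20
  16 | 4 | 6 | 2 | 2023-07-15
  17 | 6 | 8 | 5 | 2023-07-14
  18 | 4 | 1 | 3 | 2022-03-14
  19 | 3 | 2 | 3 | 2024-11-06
SELECT AVG(price) FROM products

Execution result:
218.73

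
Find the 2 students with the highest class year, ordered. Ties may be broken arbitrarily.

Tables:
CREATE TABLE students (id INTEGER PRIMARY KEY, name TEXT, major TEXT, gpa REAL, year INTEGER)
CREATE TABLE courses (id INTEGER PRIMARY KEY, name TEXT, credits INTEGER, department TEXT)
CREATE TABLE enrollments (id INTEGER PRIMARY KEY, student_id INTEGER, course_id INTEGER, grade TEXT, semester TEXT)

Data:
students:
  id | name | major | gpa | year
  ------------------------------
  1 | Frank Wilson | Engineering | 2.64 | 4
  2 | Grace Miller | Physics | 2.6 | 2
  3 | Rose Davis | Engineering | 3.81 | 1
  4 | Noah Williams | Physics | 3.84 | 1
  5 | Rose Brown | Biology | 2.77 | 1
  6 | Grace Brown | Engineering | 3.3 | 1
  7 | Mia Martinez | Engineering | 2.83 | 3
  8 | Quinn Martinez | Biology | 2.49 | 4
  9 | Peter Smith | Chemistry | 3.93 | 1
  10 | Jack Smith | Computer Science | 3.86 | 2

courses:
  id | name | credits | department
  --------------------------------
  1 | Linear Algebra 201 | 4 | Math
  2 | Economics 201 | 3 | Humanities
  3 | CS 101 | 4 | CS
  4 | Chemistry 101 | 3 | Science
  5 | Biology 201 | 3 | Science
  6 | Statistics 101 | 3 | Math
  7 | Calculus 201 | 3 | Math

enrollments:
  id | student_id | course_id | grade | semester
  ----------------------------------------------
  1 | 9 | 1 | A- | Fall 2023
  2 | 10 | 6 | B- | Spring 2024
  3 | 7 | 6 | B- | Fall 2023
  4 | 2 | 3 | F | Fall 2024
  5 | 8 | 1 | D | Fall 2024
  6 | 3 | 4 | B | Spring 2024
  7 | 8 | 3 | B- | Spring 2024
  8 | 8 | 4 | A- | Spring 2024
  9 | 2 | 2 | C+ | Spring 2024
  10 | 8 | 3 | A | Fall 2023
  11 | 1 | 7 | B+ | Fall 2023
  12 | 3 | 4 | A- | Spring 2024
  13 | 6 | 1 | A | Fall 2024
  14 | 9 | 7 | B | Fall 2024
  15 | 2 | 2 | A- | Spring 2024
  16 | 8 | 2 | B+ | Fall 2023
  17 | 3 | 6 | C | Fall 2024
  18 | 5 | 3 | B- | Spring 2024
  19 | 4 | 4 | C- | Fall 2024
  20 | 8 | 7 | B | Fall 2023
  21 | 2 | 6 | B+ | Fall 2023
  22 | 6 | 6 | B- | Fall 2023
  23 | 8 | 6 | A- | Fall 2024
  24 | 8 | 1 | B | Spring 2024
SELECT name, year FROM students ORDER BY year DESC LIMIT 2

Execution result:
name | year
Frank Wilson | 4
Quinn Martinez | 4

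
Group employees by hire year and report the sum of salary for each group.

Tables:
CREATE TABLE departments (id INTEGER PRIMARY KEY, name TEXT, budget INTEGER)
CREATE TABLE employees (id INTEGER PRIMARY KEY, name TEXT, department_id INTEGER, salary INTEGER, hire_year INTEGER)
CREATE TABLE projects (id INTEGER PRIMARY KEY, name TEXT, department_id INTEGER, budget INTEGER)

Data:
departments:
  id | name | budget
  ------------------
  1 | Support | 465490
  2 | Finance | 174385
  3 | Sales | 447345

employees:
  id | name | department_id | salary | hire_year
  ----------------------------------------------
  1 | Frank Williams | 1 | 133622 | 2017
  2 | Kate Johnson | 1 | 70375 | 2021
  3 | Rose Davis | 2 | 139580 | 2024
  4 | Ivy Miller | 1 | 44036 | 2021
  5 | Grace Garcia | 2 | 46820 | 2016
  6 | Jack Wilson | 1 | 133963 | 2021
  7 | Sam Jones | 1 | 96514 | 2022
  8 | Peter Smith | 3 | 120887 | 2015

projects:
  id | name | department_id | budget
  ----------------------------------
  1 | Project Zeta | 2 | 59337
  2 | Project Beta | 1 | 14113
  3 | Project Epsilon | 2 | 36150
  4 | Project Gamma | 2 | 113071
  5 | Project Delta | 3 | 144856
SELECT hire_year, SUM(salary) AS sum_salary FROM employees GROUP BY hire_year

Execution result:
hire_year | sum_salary
2015 | 120887
2016 | 46820
2017 | 133622
2021 | 248374
2022 | 96514
2024 | 139580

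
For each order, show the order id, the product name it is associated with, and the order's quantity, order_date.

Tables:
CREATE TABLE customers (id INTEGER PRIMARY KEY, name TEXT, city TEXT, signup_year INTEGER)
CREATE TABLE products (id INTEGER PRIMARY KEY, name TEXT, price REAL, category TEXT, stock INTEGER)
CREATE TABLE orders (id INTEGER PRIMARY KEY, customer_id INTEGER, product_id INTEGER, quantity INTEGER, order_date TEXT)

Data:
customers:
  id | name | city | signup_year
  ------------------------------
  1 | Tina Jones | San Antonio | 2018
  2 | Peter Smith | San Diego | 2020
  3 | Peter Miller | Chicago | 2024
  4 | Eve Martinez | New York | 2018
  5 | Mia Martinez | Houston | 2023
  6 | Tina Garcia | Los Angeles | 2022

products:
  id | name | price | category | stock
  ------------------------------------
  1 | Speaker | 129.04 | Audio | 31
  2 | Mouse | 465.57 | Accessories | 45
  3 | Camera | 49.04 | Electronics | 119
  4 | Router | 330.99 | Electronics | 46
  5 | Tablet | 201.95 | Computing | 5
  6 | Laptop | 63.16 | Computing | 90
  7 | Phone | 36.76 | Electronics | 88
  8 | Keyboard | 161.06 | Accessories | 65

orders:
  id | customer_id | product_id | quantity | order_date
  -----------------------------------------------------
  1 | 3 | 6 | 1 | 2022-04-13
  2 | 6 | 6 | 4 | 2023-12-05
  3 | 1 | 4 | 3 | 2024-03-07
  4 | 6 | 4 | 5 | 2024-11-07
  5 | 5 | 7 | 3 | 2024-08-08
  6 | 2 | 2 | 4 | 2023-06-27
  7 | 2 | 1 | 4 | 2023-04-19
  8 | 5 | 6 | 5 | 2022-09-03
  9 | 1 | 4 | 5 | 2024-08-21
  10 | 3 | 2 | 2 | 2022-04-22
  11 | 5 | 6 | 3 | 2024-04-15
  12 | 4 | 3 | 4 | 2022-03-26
SELECT c.id, p.name AS product, c.quantity, c.order_date FROM orders c JOIN products p ON c.product_id = p.id

Execution result:
id | product | quantity | order_date
1 | Laptop | 1 | 2022-04-13
2 | Laptop | 4 | 2023-12-05
3 | Router | 3 | 2024-03-07
4 | Router | 5 | 2024-11-07
5 | Phone | 3 | 2024-08-08
6 | Mouse | 4 | 2023-06-27
7 | Speaker | 4 | 2023-04-19
8 | Laptop | 5 | 2022-09-03
9 | Router | 5 | 2024-08-21
10 | Mouse | 2 | 2022-04-22
11 | Laptop | 3 | 2024-04-15
12 | Camera | 4 | 2022-03-26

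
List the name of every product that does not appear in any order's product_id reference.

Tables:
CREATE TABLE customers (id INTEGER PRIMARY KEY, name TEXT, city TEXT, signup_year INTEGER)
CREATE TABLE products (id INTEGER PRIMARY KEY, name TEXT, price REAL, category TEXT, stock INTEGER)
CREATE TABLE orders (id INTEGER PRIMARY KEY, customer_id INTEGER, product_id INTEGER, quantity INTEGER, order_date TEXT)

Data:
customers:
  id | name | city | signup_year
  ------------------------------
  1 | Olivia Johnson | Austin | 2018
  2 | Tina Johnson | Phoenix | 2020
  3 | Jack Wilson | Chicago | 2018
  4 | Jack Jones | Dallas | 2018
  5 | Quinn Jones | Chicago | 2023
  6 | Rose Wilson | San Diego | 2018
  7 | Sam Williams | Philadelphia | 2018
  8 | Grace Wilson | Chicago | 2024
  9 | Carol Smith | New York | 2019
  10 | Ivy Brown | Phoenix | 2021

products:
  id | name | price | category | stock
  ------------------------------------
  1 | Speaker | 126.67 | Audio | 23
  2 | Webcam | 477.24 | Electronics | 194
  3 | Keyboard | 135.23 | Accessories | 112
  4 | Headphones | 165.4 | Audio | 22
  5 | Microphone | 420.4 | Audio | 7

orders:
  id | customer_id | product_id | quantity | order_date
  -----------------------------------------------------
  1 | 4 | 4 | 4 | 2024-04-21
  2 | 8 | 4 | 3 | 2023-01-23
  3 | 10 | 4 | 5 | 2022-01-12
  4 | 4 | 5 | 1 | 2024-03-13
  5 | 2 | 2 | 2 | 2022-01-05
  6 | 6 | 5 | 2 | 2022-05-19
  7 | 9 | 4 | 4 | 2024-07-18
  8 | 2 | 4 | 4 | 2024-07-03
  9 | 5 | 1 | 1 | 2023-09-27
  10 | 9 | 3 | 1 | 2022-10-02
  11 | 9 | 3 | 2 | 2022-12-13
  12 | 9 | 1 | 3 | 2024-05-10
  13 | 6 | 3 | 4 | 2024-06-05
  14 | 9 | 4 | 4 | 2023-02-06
SELECT p.name FROM products p LEFT JOIN orders c ON c.product_id = p.id WHERE c.id IS NULL

Execution result:
(no rows)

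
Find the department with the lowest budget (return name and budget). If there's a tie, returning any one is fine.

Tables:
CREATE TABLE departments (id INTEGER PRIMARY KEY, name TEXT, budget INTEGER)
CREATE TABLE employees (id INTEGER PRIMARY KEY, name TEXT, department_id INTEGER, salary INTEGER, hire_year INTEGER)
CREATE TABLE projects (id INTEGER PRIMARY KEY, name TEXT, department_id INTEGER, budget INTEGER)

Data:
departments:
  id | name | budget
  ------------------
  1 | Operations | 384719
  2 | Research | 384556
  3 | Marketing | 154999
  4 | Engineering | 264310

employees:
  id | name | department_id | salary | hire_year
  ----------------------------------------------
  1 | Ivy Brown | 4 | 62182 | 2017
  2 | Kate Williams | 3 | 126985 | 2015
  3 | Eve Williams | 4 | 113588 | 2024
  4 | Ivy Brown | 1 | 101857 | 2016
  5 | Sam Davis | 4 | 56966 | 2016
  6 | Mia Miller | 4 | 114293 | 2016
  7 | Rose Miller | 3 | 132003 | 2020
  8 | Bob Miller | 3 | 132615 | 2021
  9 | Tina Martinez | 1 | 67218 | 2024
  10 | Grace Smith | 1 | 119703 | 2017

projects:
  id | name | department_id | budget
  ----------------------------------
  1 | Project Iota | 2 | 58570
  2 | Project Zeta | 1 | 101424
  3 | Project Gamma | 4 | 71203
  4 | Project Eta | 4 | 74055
SELECT name, budget FROM departments ORDER BY budget ASC LIMIT 1

Execution result:
name | budget
Marketing | 154999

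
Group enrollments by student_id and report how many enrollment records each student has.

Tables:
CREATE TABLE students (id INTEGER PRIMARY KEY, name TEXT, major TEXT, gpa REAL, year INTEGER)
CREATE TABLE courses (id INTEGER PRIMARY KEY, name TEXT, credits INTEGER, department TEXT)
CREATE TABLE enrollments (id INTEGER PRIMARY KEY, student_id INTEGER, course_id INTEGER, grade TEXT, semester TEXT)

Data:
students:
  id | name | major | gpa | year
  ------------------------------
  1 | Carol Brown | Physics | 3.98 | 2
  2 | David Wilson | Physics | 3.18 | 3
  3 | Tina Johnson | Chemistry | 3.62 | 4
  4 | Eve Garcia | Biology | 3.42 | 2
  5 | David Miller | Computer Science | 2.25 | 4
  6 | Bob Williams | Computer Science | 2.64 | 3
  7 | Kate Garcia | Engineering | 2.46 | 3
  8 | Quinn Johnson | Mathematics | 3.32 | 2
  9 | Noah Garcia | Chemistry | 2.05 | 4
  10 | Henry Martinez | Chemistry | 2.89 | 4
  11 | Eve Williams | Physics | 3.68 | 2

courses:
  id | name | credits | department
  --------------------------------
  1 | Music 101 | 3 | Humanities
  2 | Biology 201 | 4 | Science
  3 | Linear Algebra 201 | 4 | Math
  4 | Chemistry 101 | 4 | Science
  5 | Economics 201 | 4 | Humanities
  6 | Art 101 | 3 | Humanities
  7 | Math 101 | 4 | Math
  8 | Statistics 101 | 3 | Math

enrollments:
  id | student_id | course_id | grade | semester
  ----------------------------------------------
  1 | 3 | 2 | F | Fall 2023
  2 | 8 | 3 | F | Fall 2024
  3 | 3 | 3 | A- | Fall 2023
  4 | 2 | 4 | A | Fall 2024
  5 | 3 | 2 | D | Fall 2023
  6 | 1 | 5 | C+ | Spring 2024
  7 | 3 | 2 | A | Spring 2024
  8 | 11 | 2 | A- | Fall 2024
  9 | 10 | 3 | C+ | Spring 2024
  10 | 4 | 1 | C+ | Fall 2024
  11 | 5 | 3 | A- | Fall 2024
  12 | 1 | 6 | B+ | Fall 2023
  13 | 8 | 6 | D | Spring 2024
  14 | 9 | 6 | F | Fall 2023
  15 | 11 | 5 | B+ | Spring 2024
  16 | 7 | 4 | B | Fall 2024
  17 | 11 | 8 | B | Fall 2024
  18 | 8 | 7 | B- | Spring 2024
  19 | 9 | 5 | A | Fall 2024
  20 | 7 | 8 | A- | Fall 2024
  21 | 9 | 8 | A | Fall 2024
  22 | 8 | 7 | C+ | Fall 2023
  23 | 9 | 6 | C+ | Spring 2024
SELECT student_id, COUNT(*) AS enrollment_count FROM enrollments GROUP BY student_id

Execution result:
student_id | enrollment_count
1 | 2
2 | 1
3 | 4
4 | 1
5 | 1
7 | 2
8 | 4
9 | 4
10 | 1
11 | 3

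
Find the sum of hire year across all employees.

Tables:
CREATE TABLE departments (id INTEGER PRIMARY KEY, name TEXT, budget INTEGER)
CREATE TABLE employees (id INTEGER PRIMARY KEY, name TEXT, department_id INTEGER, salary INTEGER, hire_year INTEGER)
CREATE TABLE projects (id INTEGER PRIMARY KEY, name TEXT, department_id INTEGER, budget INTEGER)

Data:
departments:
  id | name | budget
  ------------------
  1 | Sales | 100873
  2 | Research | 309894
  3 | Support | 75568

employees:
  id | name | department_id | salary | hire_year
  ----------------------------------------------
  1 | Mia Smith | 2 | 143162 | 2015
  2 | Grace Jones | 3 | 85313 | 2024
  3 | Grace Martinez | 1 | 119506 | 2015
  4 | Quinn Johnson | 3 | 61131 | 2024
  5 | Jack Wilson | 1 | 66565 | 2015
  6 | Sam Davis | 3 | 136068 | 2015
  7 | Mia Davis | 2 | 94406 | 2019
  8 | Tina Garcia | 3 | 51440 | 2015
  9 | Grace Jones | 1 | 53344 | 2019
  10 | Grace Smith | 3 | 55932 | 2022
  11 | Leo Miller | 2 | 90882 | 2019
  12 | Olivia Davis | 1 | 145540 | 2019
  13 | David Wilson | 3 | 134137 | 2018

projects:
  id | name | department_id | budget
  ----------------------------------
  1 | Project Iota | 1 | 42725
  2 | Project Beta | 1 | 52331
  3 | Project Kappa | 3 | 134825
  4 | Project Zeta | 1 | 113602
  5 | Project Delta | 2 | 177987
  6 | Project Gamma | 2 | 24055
SELECT SUM(hire_year) FROM employees

Execution result:
26239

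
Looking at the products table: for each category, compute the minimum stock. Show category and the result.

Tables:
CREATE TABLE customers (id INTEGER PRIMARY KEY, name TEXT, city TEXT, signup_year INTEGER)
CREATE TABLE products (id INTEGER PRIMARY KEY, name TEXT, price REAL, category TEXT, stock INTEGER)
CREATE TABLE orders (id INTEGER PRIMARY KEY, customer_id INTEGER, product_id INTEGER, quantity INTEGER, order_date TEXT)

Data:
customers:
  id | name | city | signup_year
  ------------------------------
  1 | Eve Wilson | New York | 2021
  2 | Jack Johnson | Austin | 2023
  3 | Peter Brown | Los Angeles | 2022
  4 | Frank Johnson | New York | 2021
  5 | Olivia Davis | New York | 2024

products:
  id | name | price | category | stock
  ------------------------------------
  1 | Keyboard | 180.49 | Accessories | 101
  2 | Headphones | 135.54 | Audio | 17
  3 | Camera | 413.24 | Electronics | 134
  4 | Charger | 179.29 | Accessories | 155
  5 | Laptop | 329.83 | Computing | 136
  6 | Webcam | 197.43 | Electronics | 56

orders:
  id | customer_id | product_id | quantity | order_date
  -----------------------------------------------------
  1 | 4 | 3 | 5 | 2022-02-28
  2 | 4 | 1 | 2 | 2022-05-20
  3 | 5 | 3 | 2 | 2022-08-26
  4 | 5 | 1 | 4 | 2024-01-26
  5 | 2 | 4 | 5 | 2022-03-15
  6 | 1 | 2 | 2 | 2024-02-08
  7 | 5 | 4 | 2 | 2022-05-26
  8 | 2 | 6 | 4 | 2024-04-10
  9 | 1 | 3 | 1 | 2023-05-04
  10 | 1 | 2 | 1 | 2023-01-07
SELECT category, MIN(stock) AS min_stock FROM products GROUP BY category

Execution result:
category | min_stock
Accessories | 101
Audio | 17
Computing | 136
Electronics | 56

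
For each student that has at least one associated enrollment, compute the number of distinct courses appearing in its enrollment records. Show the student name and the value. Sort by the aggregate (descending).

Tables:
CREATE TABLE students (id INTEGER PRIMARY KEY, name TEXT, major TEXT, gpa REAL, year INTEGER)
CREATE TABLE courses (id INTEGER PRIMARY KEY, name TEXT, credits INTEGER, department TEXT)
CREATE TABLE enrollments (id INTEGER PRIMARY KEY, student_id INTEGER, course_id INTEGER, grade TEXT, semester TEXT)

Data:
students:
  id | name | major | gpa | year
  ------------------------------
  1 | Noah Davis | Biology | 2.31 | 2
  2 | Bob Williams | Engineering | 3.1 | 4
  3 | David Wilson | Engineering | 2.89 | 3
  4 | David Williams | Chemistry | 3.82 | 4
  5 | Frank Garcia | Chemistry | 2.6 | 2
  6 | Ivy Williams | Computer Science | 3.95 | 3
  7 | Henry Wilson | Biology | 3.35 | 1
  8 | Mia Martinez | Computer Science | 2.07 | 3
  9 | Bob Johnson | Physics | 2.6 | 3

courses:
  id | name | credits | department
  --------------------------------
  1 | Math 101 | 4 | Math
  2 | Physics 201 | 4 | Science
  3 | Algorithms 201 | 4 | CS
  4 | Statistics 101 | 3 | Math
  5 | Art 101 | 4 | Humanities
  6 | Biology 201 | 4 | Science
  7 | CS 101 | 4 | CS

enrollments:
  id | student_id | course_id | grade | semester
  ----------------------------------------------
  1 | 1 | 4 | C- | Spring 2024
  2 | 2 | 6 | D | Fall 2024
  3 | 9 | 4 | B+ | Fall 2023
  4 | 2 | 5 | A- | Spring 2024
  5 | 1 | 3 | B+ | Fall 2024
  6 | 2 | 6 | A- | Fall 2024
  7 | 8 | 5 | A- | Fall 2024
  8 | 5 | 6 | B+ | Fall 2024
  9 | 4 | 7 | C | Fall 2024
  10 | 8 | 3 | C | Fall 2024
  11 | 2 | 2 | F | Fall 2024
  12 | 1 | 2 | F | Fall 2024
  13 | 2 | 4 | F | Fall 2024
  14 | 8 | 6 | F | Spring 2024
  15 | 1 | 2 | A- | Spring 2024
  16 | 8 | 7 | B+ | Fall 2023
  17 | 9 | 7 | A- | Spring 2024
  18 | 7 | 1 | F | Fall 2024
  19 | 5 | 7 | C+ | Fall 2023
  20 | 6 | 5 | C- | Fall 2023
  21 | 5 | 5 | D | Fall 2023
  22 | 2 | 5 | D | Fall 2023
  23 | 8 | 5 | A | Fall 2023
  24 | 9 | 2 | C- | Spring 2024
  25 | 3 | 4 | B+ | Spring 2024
SELECT p.name, COUNT(DISTINCT c.course_id) AS distinct_course_count FROM enrollments c JOIN students p ON c.student_id = p.id GROUP BY p.id, p.name ORDER BY distinct_course_count DESC

Execution result:
name | distinct_course_count
Bob Williams | 4
Mia Martinez | 4
Noah Davis | 3
Frank Garcia | 3
Bob Johnson | 3
David Wilson | 1
David Williams | 1
Ivy Williams | 1
Henry Wilson | 1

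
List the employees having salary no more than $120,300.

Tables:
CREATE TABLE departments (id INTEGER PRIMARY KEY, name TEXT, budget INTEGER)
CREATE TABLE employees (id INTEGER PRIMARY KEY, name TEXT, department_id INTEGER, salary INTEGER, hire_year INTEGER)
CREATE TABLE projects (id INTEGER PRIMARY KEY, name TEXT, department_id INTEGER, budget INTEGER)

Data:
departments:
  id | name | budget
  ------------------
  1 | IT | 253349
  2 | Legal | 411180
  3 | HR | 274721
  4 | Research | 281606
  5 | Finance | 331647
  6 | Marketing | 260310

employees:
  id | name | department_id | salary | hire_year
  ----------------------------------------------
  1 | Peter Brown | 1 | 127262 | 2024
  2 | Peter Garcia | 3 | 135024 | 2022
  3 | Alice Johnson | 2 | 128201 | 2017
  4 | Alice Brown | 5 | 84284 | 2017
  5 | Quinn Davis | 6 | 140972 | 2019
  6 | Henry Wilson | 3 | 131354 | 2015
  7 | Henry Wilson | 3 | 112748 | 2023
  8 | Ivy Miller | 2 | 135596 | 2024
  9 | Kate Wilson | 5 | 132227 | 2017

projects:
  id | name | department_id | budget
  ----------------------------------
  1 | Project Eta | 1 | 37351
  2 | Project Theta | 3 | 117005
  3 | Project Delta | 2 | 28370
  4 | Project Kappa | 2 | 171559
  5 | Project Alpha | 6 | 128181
SELECT name, salary FROM employees WHERE salary <= 120300

Execution result:
name | salary
Alice Brown | 84284
Henry Wilson | 112748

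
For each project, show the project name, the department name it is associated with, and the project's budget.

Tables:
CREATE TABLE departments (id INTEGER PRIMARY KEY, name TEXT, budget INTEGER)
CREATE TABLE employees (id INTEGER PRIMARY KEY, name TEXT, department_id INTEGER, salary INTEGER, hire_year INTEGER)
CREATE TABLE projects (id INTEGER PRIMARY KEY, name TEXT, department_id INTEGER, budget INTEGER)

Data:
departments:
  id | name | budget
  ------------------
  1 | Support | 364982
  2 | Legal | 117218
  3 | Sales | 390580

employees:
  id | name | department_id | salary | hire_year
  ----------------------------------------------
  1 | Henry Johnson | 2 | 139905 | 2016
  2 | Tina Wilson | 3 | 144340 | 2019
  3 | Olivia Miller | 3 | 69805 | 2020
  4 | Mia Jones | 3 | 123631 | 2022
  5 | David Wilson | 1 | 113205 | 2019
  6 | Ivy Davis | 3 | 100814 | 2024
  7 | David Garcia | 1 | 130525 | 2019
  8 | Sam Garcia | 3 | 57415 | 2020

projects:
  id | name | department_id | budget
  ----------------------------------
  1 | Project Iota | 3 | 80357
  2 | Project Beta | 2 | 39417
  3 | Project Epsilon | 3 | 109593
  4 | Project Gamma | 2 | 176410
SELECT c.name, p.name AS department, c.budget FROM projects c JOIN departments p ON c.department_id = p.id

Execution result:
name | department | budget
Project Iota | Sales | 80357
Project Beta | Legal | 39417
Project Epsilon | Sales | 109593
Project Gamma | Legal | 176410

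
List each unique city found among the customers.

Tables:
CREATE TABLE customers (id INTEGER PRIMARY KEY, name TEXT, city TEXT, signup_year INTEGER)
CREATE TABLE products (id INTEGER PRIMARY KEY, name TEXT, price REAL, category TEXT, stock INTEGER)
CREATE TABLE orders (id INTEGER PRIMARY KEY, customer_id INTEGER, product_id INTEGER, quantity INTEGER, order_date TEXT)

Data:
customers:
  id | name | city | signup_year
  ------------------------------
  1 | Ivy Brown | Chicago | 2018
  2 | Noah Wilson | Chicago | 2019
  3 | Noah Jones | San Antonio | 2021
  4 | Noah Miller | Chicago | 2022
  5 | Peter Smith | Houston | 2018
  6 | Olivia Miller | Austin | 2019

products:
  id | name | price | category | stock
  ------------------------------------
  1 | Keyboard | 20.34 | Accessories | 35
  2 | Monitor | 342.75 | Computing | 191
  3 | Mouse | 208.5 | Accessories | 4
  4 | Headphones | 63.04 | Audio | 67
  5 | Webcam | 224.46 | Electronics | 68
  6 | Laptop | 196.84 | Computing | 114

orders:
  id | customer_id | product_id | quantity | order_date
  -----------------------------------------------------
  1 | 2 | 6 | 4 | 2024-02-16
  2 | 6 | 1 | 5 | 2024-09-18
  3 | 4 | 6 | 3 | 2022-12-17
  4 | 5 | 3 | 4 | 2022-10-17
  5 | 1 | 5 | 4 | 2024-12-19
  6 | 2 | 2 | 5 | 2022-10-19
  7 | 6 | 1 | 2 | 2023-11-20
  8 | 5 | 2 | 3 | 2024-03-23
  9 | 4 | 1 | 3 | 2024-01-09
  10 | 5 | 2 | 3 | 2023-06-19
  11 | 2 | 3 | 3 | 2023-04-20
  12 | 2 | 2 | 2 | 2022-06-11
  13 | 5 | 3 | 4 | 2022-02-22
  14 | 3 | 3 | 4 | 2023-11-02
SELECT DISTINCT city FROM customers

Execution result:
city
Chicago
San Antonio
Houston
Austin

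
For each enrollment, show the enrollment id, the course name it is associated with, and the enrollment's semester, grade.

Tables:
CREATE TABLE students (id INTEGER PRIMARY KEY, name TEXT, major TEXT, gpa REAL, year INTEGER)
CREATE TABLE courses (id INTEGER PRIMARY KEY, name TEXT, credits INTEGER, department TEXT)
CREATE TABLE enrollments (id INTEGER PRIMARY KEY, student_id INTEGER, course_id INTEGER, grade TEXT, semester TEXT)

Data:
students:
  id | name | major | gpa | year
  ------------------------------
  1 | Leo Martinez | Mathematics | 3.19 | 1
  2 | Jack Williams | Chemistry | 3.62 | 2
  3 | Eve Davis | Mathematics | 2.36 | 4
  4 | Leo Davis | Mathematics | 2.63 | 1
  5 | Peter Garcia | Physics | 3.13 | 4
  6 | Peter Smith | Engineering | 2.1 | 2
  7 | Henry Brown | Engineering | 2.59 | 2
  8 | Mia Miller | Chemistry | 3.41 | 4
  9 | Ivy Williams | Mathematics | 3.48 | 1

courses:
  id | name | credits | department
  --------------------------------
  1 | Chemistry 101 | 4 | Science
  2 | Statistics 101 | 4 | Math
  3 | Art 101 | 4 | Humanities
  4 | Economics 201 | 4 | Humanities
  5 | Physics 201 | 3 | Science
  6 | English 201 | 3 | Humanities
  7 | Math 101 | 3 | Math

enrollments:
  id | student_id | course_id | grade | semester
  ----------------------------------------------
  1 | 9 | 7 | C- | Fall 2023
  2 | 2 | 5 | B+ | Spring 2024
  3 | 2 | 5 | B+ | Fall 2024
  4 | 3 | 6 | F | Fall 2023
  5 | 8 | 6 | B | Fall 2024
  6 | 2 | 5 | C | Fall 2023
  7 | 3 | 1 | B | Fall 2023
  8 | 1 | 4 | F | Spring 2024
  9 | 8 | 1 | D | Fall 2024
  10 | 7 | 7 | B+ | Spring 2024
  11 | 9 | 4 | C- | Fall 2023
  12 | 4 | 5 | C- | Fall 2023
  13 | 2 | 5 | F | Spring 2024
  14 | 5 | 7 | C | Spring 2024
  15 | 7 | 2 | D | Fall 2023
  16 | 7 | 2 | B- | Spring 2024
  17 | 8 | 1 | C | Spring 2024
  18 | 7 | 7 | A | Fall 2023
SELECT c.id, p.name AS course, c.semester, c.grade FROM enrollments c JOIN courses p ON c.course_id = p.id

Execution result:
id | course | semester | grade
1 | Math 101 | Fall 2023 | C-
2 | Physics 201 | Spring 2024 | B+
3 | Physics 201 | Fall 2024 | B+
4 | English 201 | Fall 2023 | F
5 | English 201 | Fall 2024 | B
6 | Physics 201 | Fall 2023 | C
7 | Chemistry 101 | Fall 2023 | B
8 | Economics 201 | Spring 2024 | F
9 | Chemistry 101 | Fall 2024 | D
10 | Math 101 | Spring 2024 | B+
11 | Economics 201 | Fall 2023 | C-
12 | Physics 201 | Fall 2023 | C-
13 | Physics 201 | Spring 2024 | F
14 | Math 101 | Spring 2024 | C
15 | Statistics 101 | Fall 2023 | D
16 | Statistics 101 | Spring 2024 | B-
17 | Chemistry 101 | Spring 2024 | C
18 | Math 101 | Fall 2023 | A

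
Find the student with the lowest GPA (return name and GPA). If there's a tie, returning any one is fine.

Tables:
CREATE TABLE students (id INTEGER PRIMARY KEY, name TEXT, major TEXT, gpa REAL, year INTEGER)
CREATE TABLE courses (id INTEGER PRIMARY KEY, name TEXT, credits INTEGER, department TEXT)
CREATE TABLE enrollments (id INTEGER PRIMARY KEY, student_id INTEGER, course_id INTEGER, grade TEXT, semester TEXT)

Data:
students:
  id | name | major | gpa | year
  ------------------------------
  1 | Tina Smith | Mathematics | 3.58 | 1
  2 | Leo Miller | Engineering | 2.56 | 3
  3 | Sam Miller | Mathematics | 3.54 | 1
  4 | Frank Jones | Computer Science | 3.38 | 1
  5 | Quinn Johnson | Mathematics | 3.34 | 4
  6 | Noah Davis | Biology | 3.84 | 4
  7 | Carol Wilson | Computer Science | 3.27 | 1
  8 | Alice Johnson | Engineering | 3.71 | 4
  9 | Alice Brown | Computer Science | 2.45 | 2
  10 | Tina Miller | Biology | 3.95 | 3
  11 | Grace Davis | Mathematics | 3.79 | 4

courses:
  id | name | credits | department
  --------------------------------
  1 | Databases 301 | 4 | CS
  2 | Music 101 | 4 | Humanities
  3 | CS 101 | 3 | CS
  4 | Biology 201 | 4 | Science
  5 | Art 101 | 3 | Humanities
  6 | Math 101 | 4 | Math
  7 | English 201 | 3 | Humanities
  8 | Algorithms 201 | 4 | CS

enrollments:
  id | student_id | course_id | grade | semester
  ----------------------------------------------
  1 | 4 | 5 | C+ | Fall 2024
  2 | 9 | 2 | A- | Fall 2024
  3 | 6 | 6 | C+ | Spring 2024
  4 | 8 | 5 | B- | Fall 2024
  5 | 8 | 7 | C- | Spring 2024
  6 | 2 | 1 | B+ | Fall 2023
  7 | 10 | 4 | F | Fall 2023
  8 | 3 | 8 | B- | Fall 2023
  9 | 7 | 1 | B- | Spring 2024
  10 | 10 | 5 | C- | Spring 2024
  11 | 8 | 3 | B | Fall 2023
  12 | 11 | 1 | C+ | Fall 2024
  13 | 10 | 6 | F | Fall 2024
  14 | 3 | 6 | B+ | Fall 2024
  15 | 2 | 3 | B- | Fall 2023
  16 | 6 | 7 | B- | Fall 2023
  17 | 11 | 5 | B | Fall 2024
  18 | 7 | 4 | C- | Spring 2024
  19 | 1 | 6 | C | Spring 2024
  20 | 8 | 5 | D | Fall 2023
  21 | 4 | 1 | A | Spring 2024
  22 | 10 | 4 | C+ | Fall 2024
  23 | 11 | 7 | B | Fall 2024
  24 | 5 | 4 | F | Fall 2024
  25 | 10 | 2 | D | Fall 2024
SELECT name, gpa FROM students ORDER BY gpa ASC LIMIT 1

Execution result:
name | gpa
Alice Brown | 2.45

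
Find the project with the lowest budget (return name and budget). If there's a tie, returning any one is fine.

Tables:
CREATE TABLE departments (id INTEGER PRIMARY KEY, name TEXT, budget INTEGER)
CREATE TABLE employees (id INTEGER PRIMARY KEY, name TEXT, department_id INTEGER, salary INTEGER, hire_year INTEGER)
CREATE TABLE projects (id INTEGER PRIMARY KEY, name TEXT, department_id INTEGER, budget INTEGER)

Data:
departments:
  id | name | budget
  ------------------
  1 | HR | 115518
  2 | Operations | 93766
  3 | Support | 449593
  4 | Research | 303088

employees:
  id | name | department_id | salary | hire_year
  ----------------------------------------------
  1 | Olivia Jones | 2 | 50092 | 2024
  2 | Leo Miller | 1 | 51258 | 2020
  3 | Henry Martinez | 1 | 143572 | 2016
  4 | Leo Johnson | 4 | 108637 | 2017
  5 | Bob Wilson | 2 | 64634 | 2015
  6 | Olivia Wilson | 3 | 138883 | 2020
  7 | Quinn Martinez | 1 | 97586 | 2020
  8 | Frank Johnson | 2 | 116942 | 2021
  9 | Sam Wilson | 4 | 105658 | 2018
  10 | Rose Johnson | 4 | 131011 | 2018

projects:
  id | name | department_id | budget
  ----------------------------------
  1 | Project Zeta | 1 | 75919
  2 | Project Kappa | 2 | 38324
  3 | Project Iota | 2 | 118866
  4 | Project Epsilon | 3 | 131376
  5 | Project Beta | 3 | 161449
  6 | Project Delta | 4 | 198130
SELECT name, budget FROM projects ORDER BY budget ASC LIMIT 1

Execution result:
name | budget
Project Kappa | 38324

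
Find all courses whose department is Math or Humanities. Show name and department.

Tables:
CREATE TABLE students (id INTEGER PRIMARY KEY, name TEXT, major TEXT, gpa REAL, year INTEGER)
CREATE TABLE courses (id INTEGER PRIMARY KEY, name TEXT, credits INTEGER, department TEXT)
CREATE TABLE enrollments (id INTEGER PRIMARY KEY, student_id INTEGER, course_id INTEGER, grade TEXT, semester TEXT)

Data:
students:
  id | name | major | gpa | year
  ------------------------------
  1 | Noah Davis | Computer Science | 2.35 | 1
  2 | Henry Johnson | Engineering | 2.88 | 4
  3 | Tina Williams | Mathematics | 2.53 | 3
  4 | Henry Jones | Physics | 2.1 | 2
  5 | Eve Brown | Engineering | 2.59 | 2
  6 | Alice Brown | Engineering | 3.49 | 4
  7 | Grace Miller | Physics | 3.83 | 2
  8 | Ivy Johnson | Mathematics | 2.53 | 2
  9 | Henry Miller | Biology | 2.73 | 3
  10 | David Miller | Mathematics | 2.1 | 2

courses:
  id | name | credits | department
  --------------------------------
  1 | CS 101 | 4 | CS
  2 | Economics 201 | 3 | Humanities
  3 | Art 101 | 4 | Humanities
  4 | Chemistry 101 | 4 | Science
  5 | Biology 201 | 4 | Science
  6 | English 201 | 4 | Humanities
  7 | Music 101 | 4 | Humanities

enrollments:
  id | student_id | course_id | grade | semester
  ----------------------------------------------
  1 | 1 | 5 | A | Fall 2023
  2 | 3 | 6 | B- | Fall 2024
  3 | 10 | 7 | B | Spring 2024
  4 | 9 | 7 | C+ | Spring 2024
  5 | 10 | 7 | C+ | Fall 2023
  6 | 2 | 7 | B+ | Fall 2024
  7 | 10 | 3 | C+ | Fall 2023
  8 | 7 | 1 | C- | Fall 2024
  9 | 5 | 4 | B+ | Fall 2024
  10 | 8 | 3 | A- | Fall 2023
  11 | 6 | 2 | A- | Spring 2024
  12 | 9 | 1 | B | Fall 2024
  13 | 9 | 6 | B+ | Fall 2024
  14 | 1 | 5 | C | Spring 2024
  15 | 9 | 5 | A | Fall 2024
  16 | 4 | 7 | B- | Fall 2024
SELECT name, department FROM courses WHERE department IN ('Math', 'Humanities')

Execution result:
name | department
Economics 201 | Humanities
Art 101 | Humanities
English 201 | Humanities
Music 101 | Humanities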